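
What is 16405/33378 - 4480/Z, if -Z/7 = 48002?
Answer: 404417365/801105378 ≈ 0.50482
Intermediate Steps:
Z = -336014 (Z = -7*48002 = -336014)
16405/33378 - 4480/Z = 16405/33378 - 4480/(-336014) = 16405*(1/33378) - 4480*(-1/336014) = 16405/33378 + 320/24001 = 404417365/801105378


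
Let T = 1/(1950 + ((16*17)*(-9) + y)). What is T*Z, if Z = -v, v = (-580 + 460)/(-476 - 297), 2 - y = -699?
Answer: -120/156919 ≈ -0.00076473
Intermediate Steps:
y = 701 (y = 2 - 1*(-699) = 2 + 699 = 701)
v = 120/773 (v = -120/(-773) = -120*(-1/773) = 120/773 ≈ 0.15524)
T = 1/203 (T = 1/(1950 + ((16*17)*(-9) + 701)) = 1/(1950 + (272*(-9) + 701)) = 1/(1950 + (-2448 + 701)) = 1/(1950 - 1747) = 1/203 ≈ 0.0049261)
Z = -120/773 (Z = -1*120/773 = -120/773 ≈ -0.15524)
T*Z = (1/203)*(-120/773) = -120/156919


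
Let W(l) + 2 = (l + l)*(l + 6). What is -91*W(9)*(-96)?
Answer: 2341248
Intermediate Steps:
W(l) = -2 + 2*l*(6 + l) (W(l) = -2 + (l + l)*(l + 6) = -2 + (2*l)*(6 + l) = -2 + 2*l*(6 + l))
-91*W(9)*(-96) = -91*(-2 + 2*9² + 12*9)*(-96) = -91*(-2 + 2*81 + 108)*(-96) = -91*(-2 + 162 + 108)*(-96) = -91*268*(-96) = -24388*(-96) = 2341248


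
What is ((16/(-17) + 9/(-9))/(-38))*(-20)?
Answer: -330/323 ≈ -1.0217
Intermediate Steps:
((16/(-17) + 9/(-9))/(-38))*(-20) = -(16*(-1/17) + 9*(-1/9))/38*(-20) = -(-16/17 - 1)/38*(-20) = -1/38*(-33/17)*(-20) = (33/646)*(-20) = -330/323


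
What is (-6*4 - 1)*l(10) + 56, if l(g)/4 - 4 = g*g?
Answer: -10344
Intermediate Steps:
l(g) = 16 + 4*g² (l(g) = 16 + 4*(g*g) = 16 + 4*g²)
(-6*4 - 1)*l(10) + 56 = (-6*4 - 1)*(16 + 4*10²) + 56 = (-24 - 1)*(16 + 4*100) + 56 = -25*(16 + 400) + 56 = -25*416 + 56 = -10400 + 56 = -10344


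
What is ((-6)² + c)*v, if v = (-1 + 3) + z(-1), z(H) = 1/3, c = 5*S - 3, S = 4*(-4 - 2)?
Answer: -203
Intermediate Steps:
S = -24 (S = 4*(-6) = -24)
c = -123 (c = 5*(-24) - 3 = -120 - 3 = -123)
z(H) = ⅓
v = 7/3 (v = (-1 + 3) + ⅓ = 2 + ⅓ = 7/3 ≈ 2.3333)
((-6)² + c)*v = ((-6)² - 123)*(7/3) = (36 - 123)*(7/3) = -87*7/3 = -203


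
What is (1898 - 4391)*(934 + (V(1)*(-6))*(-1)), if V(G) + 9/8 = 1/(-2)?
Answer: -9216621/4 ≈ -2.3042e+6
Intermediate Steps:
V(G) = -13/8 (V(G) = -9/8 + 1/(-2) = -9/8 - ½ = -13/8)
(1898 - 4391)*(934 + (V(1)*(-6))*(-1)) = (1898 - 4391)*(934 - 13/8*(-6)*(-1)) = -2493*(934 + (39/4)*(-1)) = -2493*(934 - 39/4) = -2493*3697/4 = -9216621/4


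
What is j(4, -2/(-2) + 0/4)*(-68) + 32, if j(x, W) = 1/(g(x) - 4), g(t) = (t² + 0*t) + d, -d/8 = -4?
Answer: 335/11 ≈ 30.455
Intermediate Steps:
d = 32 (d = -8*(-4) = 32)
g(t) = 32 + t² (g(t) = (t² + 0*t) + 32 = (t² + 0) + 32 = t² + 32 = 32 + t²)
j(x, W) = 1/(28 + x²) (j(x, W) = 1/((32 + x²) - 4) = 1/(28 + x²))
j(4, -2/(-2) + 0/4)*(-68) + 32 = -68/(28 + 4²) + 32 = -68/(28 + 16) + 32 = -68/44 + 32 = (1/44)*(-68) + 32 = -17/11 + 32 = 335/11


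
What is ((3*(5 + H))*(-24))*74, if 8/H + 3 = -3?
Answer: -19536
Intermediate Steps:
H = -4/3 (H = 8/(-3 - 3) = 8/(-6) = 8*(-⅙) = -4/3 ≈ -1.3333)
((3*(5 + H))*(-24))*74 = ((3*(5 - 4/3))*(-24))*74 = ((3*(11/3))*(-24))*74 = (11*(-24))*74 = -264*74 = -19536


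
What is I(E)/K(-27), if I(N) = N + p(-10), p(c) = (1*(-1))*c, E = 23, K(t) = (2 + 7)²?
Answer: 11/27 ≈ 0.40741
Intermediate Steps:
K(t) = 81 (K(t) = 9² = 81)
p(c) = -c
I(N) = 10 + N (I(N) = N - 1*(-10) = N + 10 = 10 + N)
I(E)/K(-27) = (10 + 23)/81 = 33*(1/81) = 11/27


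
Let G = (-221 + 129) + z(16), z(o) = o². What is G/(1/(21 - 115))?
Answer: -15416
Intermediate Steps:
G = 164 (G = (-221 + 129) + 16² = -92 + 256 = 164)
G/(1/(21 - 115)) = 164/(1/(21 - 115)) = 164/(1/(-94)) = 164/(-1/94) = 164*(-94) = -15416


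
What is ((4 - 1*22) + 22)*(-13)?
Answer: -52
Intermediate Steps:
((4 - 1*22) + 22)*(-13) = ((4 - 22) + 22)*(-13) = (-18 + 22)*(-13) = 4*(-13) = -52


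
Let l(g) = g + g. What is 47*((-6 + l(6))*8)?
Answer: 2256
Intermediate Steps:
l(g) = 2*g
47*((-6 + l(6))*8) = 47*((-6 + 2*6)*8) = 47*((-6 + 12)*8) = 47*(6*8) = 47*48 = 2256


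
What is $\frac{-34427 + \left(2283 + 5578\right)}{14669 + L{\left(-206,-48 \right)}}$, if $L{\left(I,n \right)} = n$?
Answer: $- \frac{26566}{14621} \approx -1.817$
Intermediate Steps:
$\frac{-34427 + \left(2283 + 5578\right)}{14669 + L{\left(-206,-48 \right)}} = \frac{-34427 + \left(2283 + 5578\right)}{14669 - 48} = \frac{-34427 + 7861}{14621} = \left(-26566\right) \frac{1}{14621} = - \frac{26566}{14621}$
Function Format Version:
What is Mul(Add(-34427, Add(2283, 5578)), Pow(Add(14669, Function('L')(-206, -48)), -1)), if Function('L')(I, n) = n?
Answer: Rational(-26566, 14621) ≈ -1.8170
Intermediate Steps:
Mul(Add(-34427, Add(2283, 5578)), Pow(Add(14669, Function('L')(-206, -48)), -1)) = Mul(Add(-34427, Add(2283, 5578)), Pow(Add(14669, -48), -1)) = Mul(Add(-34427, 7861), Pow(14621, -1)) = Mul(-26566, Rational(1, 14621)) = Rational(-26566, 14621)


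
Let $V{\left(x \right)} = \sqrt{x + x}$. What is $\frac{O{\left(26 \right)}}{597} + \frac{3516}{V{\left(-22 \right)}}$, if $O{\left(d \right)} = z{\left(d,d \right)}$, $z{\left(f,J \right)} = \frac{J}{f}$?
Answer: $\frac{1}{597} - \frac{1758 i \sqrt{11}}{11} \approx 0.001675 - 530.06 i$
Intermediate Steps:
$O{\left(d \right)} = 1$ ($O{\left(d \right)} = \frac{d}{d} = 1$)
$V{\left(x \right)} = \sqrt{2} \sqrt{x}$ ($V{\left(x \right)} = \sqrt{2 x} = \sqrt{2} \sqrt{x}$)
$\frac{O{\left(26 \right)}}{597} + \frac{3516}{V{\left(-22 \right)}} = 1 \cdot \frac{1}{597} + \frac{3516}{\sqrt{2} \sqrt{-22}} = 1 \cdot \frac{1}{597} + \frac{3516}{\sqrt{2} i \sqrt{22}} = \frac{1}{597} + \frac{3516}{2 i \sqrt{11}} = \frac{1}{597} + 3516 \left(- \frac{i \sqrt{11}}{22}\right) = \frac{1}{597} - \frac{1758 i \sqrt{11}}{11}$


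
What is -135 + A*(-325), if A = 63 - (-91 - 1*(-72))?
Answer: -26785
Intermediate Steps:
A = 82 (A = 63 - (-91 + 72) = 63 - 1*(-19) = 63 + 19 = 82)
-135 + A*(-325) = -135 + 82*(-325) = -135 - 26650 = -26785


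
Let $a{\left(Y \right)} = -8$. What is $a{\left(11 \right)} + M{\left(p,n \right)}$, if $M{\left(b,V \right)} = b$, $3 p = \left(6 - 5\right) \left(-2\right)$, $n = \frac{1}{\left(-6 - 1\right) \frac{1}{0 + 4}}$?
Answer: $- \frac{26}{3} \approx -8.6667$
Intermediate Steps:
$n = - \frac{4}{7}$ ($n = \frac{1}{\left(-7\right) \frac{1}{4}} = \frac{1}{- \frac{7}{4}} = - \frac{4}{7} \approx -0.57143$)
$p = - \frac{2}{3}$ ($p = \frac{\left(6 - 5\right) \left(-2\right)}{3} = \frac{1 \left(-2\right)}{3} = \frac{1}{3} \left(-2\right) = - \frac{2}{3} \approx -0.66667$)
$a{\left(11 \right)} + M{\left(p,n \right)} = -8 - \frac{2}{3} = - \frac{26}{3}$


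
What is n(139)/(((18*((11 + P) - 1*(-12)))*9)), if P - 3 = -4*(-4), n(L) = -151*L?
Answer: -20989/6804 ≈ -3.0848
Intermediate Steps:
P = 19 (P = 3 - 4*(-4) = 3 + 16 = 19)
n(139)/(((18*((11 + P) - 1*(-12)))*9)) = (-151*139)/(((18*((11 + 19) - 1*(-12)))*9)) = -20989*1/(162*(30 + 12)) = -20989/((18*42)*9) = -20989/(756*9) = -20989/6804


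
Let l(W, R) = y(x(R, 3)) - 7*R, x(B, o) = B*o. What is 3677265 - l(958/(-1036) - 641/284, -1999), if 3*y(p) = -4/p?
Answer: 65905926548/17991 ≈ 3.6633e+6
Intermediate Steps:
y(p) = -4/(3*p) (y(p) = (-4/p)/3 = -4/(3*p))
l(W, R) = -7*R - 4/(9*R) (l(W, R) = -4*1/(3*R)/3 - 7*R = -4/(9*R) - 7*R = -7*R - 4/(9*R))
3677265 - l(958/(-1036) - 641/284, -1999) = 3677265 - (-7*(-1999) - 4/9/(-1999)) = 3677265 - (13993 - 4/9*(-1/1999)) = 3677265 - (13993 + 4/17991) = 3677265 - 1*251748067/17991 = 3677265 - 251748067/17991 = 65905926548/17991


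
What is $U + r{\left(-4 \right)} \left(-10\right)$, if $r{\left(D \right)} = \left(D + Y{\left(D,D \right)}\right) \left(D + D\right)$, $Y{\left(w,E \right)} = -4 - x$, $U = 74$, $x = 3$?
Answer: $-806$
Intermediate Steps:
$Y{\left(w,E \right)} = -7$ ($Y{\left(w,E \right)} = -4 - 3 = -7$)
$r{\left(D \right)} = 2 D \left(-7 + D\right)$ ($r{\left(D \right)} = \left(D - 7\right) \left(D + D\right) = \left(-7 + D\right) 2 D = 2 D \left(-7 + D\right)$)
$U + r{\left(-4 \right)} \left(-10\right) = 74 + 2 \left(-4\right) \left(-7 - 4\right) \left(-10\right) = 74 + 2 \left(-4\right) \left(-11\right) \left(-10\right) = 74 + 88 \left(-10\right) = 74 - 880 = -806$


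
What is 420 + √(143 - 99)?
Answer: 420 + 2*√11 ≈ 426.63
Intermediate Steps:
420 + √(143 - 99) = 420 + √44 = 420 + 2*√11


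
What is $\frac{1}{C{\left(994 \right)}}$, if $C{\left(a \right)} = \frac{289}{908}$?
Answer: $\frac{908}{289} \approx 3.1419$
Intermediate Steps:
$C{\left(a \right)} = \frac{289}{908}$ ($C{\left(a \right)} = 289 \cdot \frac{1}{908} = \frac{289}{908}$)
$\frac{1}{C{\left(994 \right)}} = \frac{1}{\frac{289}{908}} = \frac{908}{289}$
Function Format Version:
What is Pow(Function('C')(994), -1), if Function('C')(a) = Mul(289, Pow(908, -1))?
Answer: Rational(908, 289) ≈ 3.1419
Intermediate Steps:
Function('C')(a) = Rational(289, 908) (Function('C')(a) = Mul(289, Rational(1, 908)) = Rational(289, 908))
Pow(Function('C')(994), -1) = Pow(Rational(289, 908), -1) = Rational(908, 289)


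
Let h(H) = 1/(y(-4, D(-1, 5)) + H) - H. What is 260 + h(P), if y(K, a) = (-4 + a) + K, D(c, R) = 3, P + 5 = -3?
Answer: 3483/13 ≈ 267.92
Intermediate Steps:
P = -8 (P = -5 - 3 = -8)
y(K, a) = -4 + K + a
h(H) = 1/(-5 + H) - H (h(H) = 1/((-4 - 4 + 3) + H) - H = 1/(-5 + H) - H)
260 + h(P) = 260 + (1 - 1*(-8)² + 5*(-8))/(-5 - 8) = 260 + (1 - 1*64 - 40)/(-13) = 260 - (1 - 64 - 40)/13 = 260 - 1/13*(-103) = 260 + 103/13 = 3483/13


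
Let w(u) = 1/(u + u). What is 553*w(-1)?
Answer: -553/2 ≈ -276.50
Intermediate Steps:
w(u) = 1/(2*u)
553*w(-1) = 553*((½)/(-1)) = 553*((½)*(-1)) = 553*(-½) = -553/2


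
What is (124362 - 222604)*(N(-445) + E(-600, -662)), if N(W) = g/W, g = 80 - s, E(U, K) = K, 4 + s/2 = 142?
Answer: 28921855348/445 ≈ 6.4993e+7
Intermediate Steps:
s = 276 (s = -8 + 2*142 = -8 + 284 = 276)
g = -196 (g = 80 - 1*276 = 80 - 276 = -196)
N(W) = -196/W
(124362 - 222604)*(N(-445) + E(-600, -662)) = (124362 - 222604)*(-196/(-445) - 662) = -98242*(-196*(-1/445) - 662) = -98242*(196/445 - 662) = -98242*(-294394/445) = 28921855348/445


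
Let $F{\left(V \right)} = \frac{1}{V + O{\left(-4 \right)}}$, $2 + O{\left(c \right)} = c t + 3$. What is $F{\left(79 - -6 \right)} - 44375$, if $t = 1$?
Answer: $- \frac{3638749}{82} \approx -44375.0$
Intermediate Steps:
$O{\left(c \right)} = 1 + c$ ($O{\left(c \right)} = -2 + \left(c 1 + 3\right) = -2 + \left(c + 3\right) = -2 + \left(3 + c\right) = 1 + c$)
$F{\left(V \right)} = \frac{1}{-3 + V}$ ($F{\left(V \right)} = \frac{1}{V + \left(1 - 4\right)} = \frac{1}{V - 3} = \frac{1}{-3 + V}$)
$F{\left(79 - -6 \right)} - 44375 = \frac{1}{-3 + \left(79 - -6\right)} - 44375 = \frac{1}{-3 + \left(79 + 6\right)} - 44375 = \frac{1}{-3 + 85} - 44375 = \frac{1}{82} - 44375 = - \frac{3638749}{82}$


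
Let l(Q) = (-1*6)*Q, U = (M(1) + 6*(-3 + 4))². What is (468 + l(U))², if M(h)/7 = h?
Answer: 298116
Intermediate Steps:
M(h) = 7*h
U = 169 (U = (7*1 + 6*(-3 + 4))² = (7 + 6*1)² = (7 + 6)² = 13² = 169)
l(Q) = -6*Q
(468 + l(U))² = (468 - 6*169)² = (468 - 1014)² = (-546)² = 298116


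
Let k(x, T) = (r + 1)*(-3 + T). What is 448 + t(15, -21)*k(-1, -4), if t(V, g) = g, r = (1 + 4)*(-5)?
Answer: -3080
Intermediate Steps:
r = -25 (r = 5*(-5) = -25)
k(x, T) = 72 - 24*T (k(x, T) = (-25 + 1)*(-3 + T) = -24*(-3 + T) = 72 - 24*T)
448 + t(15, -21)*k(-1, -4) = 448 - 21*(72 - 24*(-4)) = 448 - 21*(72 + 96) = 448 - 21*168 = 448 - 3528 = -3080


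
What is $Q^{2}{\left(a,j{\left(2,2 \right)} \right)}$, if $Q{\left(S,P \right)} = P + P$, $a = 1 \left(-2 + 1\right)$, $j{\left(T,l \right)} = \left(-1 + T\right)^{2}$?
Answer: $4$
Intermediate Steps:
$a = -1$ ($a = 1 \left(-1\right) = -1$)
$Q{\left(S,P \right)} = 2 P$
$Q^{2}{\left(a,j{\left(2,2 \right)} \right)} = \left(2 \left(-1 + 2\right)^{2}\right)^{2} = \left(2 \cdot 1^{2}\right)^{2} = \left(2 \cdot 1\right)^{2} = 2^{2} = 4$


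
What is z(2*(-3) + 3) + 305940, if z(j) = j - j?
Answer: 305940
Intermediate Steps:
z(j) = 0
z(2*(-3) + 3) + 305940 = 0 + 305940 = 305940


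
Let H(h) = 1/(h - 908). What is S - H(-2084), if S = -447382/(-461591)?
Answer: 103002195/106236944 ≈ 0.96955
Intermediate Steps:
S = 34414/35507 (S = -447382*(-1/461591) = 34414/35507 ≈ 0.96922)
H(h) = 1/(-908 + h)
S - H(-2084) = 34414/35507 - 1/(-908 - 2084) = 34414/35507 - 1/(-2992) = 34414/35507 - 1*(-1/2992) = 34414/35507 + 1/2992 = 103002195/106236944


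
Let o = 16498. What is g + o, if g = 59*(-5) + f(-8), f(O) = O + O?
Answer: 16187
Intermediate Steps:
f(O) = 2*O
g = -311 (g = 59*(-5) + 2*(-8) = -295 - 16 = -311)
g + o = -311 + 16498 = 16187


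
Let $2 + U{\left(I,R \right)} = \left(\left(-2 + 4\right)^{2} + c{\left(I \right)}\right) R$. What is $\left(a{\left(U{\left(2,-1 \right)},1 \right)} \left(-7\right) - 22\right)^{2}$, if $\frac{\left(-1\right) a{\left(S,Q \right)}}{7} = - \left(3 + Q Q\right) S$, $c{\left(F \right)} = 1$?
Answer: $1822500$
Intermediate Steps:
$U{\left(I,R \right)} = -2 + 5 R$ ($U{\left(I,R \right)} = -2 + \left(\left(-2 + 4\right)^{2} + 1\right) R = -2 + \left(2^{2} + 1\right) R = -2 + \left(4 + 1\right) R = -2 + 5 R$)
$a{\left(S,Q \right)} = 7 S \left(3 + Q^{2}\right)$ ($a{\left(S,Q \right)} = - 7 \left(- \left(3 + Q Q\right) S\right) = - 7 \left(- \left(3 + Q^{2}\right) S\right) = - 7 \left(- S \left(3 + Q^{2}\right)\right) = 7 S \left(3 + Q^{2}\right)$)
$\left(a{\left(U{\left(2,-1 \right)},1 \right)} \left(-7\right) - 22\right)^{2} = \left(7 \left(-2 + 5 \left(-1\right)\right) \left(3 + 1^{2}\right) \left(-7\right) - 22\right)^{2} = \left(7 \left(-2 - 5\right) \left(3 + 1\right) \left(-7\right) - 22\right)^{2} = \left(7 \left(-7\right) 4 \left(-7\right) - 22\right)^{2} = \left(\left(-196\right) \left(-7\right) - 22\right)^{2} = \left(1372 - 22\right)^{2} = 1350^{2} = 1822500$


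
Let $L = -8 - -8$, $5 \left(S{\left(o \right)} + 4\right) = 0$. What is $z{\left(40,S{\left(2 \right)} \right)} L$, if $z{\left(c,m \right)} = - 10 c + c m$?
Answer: $0$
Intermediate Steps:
$S{\left(o \right)} = -4$ ($S{\left(o \right)} = -4 + \frac{1}{5} \cdot 0 = -4 + 0 = -4$)
$L = 0$ ($L = -8 + 8 = 0$)
$z{\left(40,S{\left(2 \right)} \right)} L = 40 \left(-10 - 4\right) 0 = 40 \left(-14\right) 0 = \left(-560\right) 0 = 0$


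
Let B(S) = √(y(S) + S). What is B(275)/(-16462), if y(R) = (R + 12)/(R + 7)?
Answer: -√21950034/4642284 ≈ -0.0010092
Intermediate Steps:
y(R) = (12 + R)/(7 + R)
B(S) = √(S + (12 + S)/(7 + S)) (B(S) = √((12 + S)/(7 + S) + S) = √(S + (12 + S)/(7 + S)))
B(275)/(-16462) = √((12 + 275 + 275*(7 + 275))/(7 + 275))/(-16462) = √((12 + 275 + 275*282)/282)*(-1/16462) = √((12 + 275 + 77550)/282)*(-1/16462) = √((1/282)*77837)*(-1/16462) = √(77837/282)*(-1/16462) = (√21950034/282)*(-1/16462) = -√21950034/4642284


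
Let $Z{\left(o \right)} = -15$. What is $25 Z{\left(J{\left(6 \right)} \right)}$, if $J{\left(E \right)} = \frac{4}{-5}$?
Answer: $-375$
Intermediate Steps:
$J{\left(E \right)} = - \frac{4}{5}$ ($J{\left(E \right)} = 4 \left(- \frac{1}{5}\right) = - \frac{4}{5}$)
$25 Z{\left(J{\left(6 \right)} \right)} = 25 \left(-15\right) = -375$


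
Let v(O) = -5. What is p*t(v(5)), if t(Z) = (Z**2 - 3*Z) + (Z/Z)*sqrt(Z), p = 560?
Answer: 22400 + 560*I*sqrt(5) ≈ 22400.0 + 1252.2*I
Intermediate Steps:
t(Z) = sqrt(Z) + Z**2 - 3*Z (t(Z) = (Z**2 - 3*Z) + 1*sqrt(Z) = (Z**2 - 3*Z) + sqrt(Z) = sqrt(Z) + Z**2 - 3*Z)
p*t(v(5)) = 560*(sqrt(-5) + (-5)**2 - 3*(-5)) = 560*(I*sqrt(5) + 25 + 15) = 560*(40 + I*sqrt(5)) = 22400 + 560*I*sqrt(5)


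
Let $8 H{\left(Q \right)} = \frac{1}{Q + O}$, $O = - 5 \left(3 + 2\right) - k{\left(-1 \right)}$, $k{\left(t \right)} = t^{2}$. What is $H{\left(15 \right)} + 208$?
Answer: $\frac{18303}{88} \approx 207.99$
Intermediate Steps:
$O = -26$ ($O = - 5 \left(3 + 2\right) - \left(-1\right)^{2} = \left(-5\right) 5 - 1 = -25 - 1 = -26$)
$H{\left(Q \right)} = \frac{1}{8 \left(-26 + Q\right)}$ ($H{\left(Q \right)} = \frac{1}{8 \left(Q - 26\right)} = \frac{1}{8 \left(-26 + Q\right)}$)
$H{\left(15 \right)} + 208 = \frac{1}{8 \left(-26 + 15\right)} + 208 = \frac{1}{8 \left(-11\right)} + 208 = \frac{1}{8} \left(- \frac{1}{11}\right) + 208 = - \frac{1}{88} + 208 = \frac{18303}{88}$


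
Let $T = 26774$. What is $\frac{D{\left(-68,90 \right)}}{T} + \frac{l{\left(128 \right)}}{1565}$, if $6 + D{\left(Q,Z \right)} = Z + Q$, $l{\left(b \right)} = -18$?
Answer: $- \frac{228446}{20950655} \approx -0.010904$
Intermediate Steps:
$D{\left(Q,Z \right)} = -6 + Q + Z$ ($D{\left(Q,Z \right)} = -6 + \left(Z + Q\right) = -6 + \left(Q + Z\right) = -6 + Q + Z$)
$\frac{D{\left(-68,90 \right)}}{T} + \frac{l{\left(128 \right)}}{1565} = \frac{-6 - 68 + 90}{26774} - \frac{18}{1565} = 16 \cdot \frac{1}{26774} - \frac{18}{1565} = \frac{8}{13387} - \frac{18}{1565} = - \frac{228446}{20950655}$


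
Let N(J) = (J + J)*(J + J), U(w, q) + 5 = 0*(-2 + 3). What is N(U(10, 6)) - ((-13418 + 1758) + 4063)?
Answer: 7697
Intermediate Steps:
U(w, q) = -5 (U(w, q) = -5 + 0*(-2 + 3) = -5 + 0*1 = -5 + 0 = -5)
N(J) = 4*J² (N(J) = (2*J)*(2*J) = 4*J²)
N(U(10, 6)) - ((-13418 + 1758) + 4063) = 4*(-5)² - ((-13418 + 1758) + 4063) = 4*25 - (-11660 + 4063) = 100 - 1*(-7597) = 100 + 7597 = 7697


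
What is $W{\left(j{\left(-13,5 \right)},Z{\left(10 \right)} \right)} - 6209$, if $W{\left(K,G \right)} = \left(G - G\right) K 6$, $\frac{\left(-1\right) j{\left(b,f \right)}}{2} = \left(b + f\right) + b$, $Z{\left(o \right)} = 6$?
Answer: $-6209$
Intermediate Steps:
$j{\left(b,f \right)} = - 4 b - 2 f$ ($j{\left(b,f \right)} = - 2 \left(\left(b + f\right) + b\right) = - 2 \left(f + 2 b\right) = - 4 b - 2 f$)
$W{\left(K,G \right)} = 0$ ($W{\left(K,G \right)} = 0 K 6 = 0 \cdot 6 = 0$)
$W{\left(j{\left(-13,5 \right)},Z{\left(10 \right)} \right)} - 6209 = 0 - 6209 = -6209$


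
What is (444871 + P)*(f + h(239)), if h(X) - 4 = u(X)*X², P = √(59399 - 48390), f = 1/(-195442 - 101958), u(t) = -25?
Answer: -188933797748988271/297400 - 424693445401*√11009/297400 ≈ -6.3543e+11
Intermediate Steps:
f = -1/297400 (f = 1/(-297400) = -1/297400 ≈ -3.3625e-6)
P = √11009 ≈ 104.92
h(X) = 4 - 25*X²
(444871 + P)*(f + h(239)) = (444871 + √11009)*(-1/297400 + (4 - 25*239²)) = (444871 + √11009)*(-1/297400 + (4 - 25*57121)) = (444871 + √11009)*(-1/297400 + (4 - 1428025)) = (444871 + √11009)*(-1/297400 - 1428021) = (444871 + √11009)*(-424693445401/297400) = -188933797748988271/297400 - 424693445401*√11009/297400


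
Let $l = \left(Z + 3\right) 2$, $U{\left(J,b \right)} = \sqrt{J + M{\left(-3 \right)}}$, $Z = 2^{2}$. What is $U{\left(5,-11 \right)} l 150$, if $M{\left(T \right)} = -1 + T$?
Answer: $2100$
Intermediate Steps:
$Z = 4$
$U{\left(J,b \right)} = \sqrt{-4 + J}$ ($U{\left(J,b \right)} = \sqrt{J - 4} = \sqrt{-4 + J}$)
$l = 14$ ($l = \left(4 + 3\right) 2 = 7 \cdot 2 = 14$)
$U{\left(5,-11 \right)} l 150 = \sqrt{-4 + 5} \cdot 14 \cdot 150 = \sqrt{1} \cdot 14 \cdot 150 = 1 \cdot 14 \cdot 150 = 14 \cdot 150 = 2100$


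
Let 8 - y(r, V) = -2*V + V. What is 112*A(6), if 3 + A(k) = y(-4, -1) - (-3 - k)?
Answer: 1456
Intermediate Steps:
y(r, V) = 8 + V (y(r, V) = 8 - (-2*V + V) = 8 - (-1)*V = 8 + V)
A(k) = 7 + k (A(k) = -3 + ((8 - 1) - (-3 - k)) = -3 + (7 + (3 + k)) = -3 + (10 + k) = 7 + k)
112*A(6) = 112*(7 + 6) = 112*13 = 1456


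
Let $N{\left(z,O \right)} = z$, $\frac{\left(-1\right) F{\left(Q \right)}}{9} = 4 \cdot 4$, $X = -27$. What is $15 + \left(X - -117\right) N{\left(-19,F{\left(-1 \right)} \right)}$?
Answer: $-1695$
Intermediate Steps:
$F{\left(Q \right)} = -144$ ($F{\left(Q \right)} = - 9 \cdot 4 \cdot 4 = \left(-9\right) 16 = -144$)
$15 + \left(X - -117\right) N{\left(-19,F{\left(-1 \right)} \right)} = 15 + \left(-27 - -117\right) \left(-19\right) = 15 + \left(-27 + 117\right) \left(-19\right) = 15 + 90 \left(-19\right) = 15 - 1710 = -1695$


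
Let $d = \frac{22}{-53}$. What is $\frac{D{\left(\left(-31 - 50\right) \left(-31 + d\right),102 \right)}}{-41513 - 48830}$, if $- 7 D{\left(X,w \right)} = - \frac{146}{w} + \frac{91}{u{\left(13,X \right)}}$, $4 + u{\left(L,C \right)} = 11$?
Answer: $\frac{590}{32252451} \approx 1.8293 \cdot 10^{-5}$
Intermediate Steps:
$u{\left(L,C \right)} = 7$ ($u{\left(L,C \right)} = -4 + 11 = 7$)
$d = - \frac{22}{53}$ ($d = 22 \left(- \frac{1}{53}\right) = - \frac{22}{53} \approx -0.41509$)
$D{\left(X,w \right)} = - \frac{13}{7} + \frac{146}{7 w}$ ($D{\left(X,w \right)} = - \frac{- \frac{146}{w} + \frac{91}{7}}{7} = - \frac{- \frac{146}{w} + 91 \cdot \frac{1}{7}}{7} = - \frac{- \frac{146}{w} + 13}{7} = - \frac{13 - \frac{146}{w}}{7} = - \frac{13}{7} + \frac{146}{7 w}$)
$\frac{D{\left(\left(-31 - 50\right) \left(-31 + d\right),102 \right)}}{-41513 - 48830} = \frac{\frac{1}{7} \cdot \frac{1}{102} \left(146 - 1326\right)}{-41513 - 48830} = \frac{\frac{1}{7} \cdot \frac{1}{102} \left(-1180\right)}{-90343} = \left(- \frac{590}{357}\right) \left(- \frac{1}{90343}\right) = \frac{590}{32252451}$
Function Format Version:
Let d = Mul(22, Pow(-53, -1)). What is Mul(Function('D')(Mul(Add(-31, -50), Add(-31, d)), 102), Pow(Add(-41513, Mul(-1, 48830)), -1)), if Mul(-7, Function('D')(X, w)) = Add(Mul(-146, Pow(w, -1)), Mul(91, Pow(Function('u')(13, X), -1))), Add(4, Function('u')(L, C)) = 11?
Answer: Rational(590, 32252451) ≈ 1.8293e-5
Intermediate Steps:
Function('u')(L, C) = 7 (Function('u')(L, C) = Add(-4, 11) = 7)
d = Rational(-22, 53) (d = Mul(22, Rational(-1, 53)) = Rational(-22, 53) ≈ -0.41509)
Function('D')(X, w) = Add(Rational(-13, 7), Mul(Rational(146, 7), Pow(w, -1))) (Function('D')(X, w) = Mul(Rational(-1, 7), Add(Mul(-146, Pow(w, -1)), Mul(91, Pow(7, -1)))) = Mul(Rational(-1, 7), Add(Mul(-146, Pow(w, -1)), Mul(91, Rational(1, 7)))) = Mul(Rational(-1, 7), Add(Mul(-146, Pow(w, -1)), 13)) = Mul(Rational(-1, 7), Add(13, Mul(-146, Pow(w, -1)))) = Add(Rational(-13, 7), Mul(Rational(146, 7), Pow(w, -1))))
Mul(Function('D')(Mul(Add(-31, -50), Add(-31, d)), 102), Pow(Add(-41513, Mul(-1, 48830)), -1)) = Mul(Mul(Rational(1, 7), Pow(102, -1), Add(146, Mul(-13, 102))), Pow(Add(-41513, Mul(-1, 48830)), -1)) = Mul(Mul(Rational(1, 7), Rational(1, 102), Add(146, -1326)), Pow(Add(-41513, -48830), -1)) = Mul(Mul(Rational(1, 7), Rational(1, 102), -1180), Pow(-90343, -1)) = Mul(Rational(-590, 357), Rational(-1, 90343)) = Rational(590, 32252451)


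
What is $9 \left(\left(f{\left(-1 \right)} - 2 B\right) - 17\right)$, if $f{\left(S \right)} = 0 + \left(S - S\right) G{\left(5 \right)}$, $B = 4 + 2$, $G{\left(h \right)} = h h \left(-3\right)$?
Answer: $-261$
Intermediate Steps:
$G{\left(h \right)} = - 3 h^{2}$ ($G{\left(h \right)} = h^{2} \left(-3\right) = - 3 h^{2}$)
$B = 6$
$f{\left(S \right)} = 0$ ($f{\left(S \right)} = 0 + \left(S - S\right) \left(- 3 \cdot 5^{2}\right) = 0 + 0 \left(\left(-3\right) 25\right) = 0 + 0 \left(-75\right) = 0 + 0 = 0$)
$9 \left(\left(f{\left(-1 \right)} - 2 B\right) - 17\right) = 9 \left(\left(0 - 12\right) - 17\right) = 9 \left(-12 - 17\right) = 9 \left(-29\right) = -261$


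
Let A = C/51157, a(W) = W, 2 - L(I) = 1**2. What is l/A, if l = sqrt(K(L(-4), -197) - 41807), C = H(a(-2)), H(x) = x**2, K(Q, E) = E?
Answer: 51157*I*sqrt(10501)/2 ≈ 2.6211e+6*I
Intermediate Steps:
L(I) = 1 (L(I) = 2 - 1*1**2 = 2 - 1*1 = 2 - 1 = 1)
C = 4 (C = (-2)**2 = 4)
l = 2*I*sqrt(10501) (l = sqrt(-197 - 41807) = sqrt(-42004) = 2*I*sqrt(10501) ≈ 204.95*I)
A = 4/51157 ≈ 7.8191e-5
l/A = (2*I*sqrt(10501))/(4/51157) = (2*I*sqrt(10501))*(51157/4) = 51157*I*sqrt(10501)/2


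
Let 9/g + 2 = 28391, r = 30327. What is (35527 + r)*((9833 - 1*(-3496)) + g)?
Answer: 8306318459820/9463 ≈ 8.7777e+8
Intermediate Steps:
g = 3/9463 (g = 9/(-2 + 28391) = 9/28389 = 9*(1/28389) = 3/9463 ≈ 0.00031702)
(35527 + r)*((9833 - 1*(-3496)) + g) = (35527 + 30327)*((9833 - 1*(-3496)) + 3/9463) = 65854*((9833 + 3496) + 3/9463) = 65854*(13329 + 3/9463) = 65854*(126132330/9463) = 8306318459820/9463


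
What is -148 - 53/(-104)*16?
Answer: -1818/13 ≈ -139.85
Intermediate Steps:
-148 - 53/(-104)*16 = -148 - 53*(-1/104)*16 = -148 + (53/104)*16 = -148 + 106/13 = -1818/13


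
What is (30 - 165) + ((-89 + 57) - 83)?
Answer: -250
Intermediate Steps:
(30 - 165) + ((-89 + 57) - 83) = -135 + (-32 - 83) = -135 - 115 = -250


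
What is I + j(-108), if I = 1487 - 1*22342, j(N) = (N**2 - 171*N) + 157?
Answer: 9434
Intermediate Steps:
j(N) = 157 + N**2 - 171*N
I = -20855 (I = 1487 - 22342 = -20855)
I + j(-108) = -20855 + (157 + (-108)**2 - 171*(-108)) = -20855 + (157 + 11664 + 18468) = -20855 + 30289 = 9434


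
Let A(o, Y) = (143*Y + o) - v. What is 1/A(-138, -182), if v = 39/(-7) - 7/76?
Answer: -532/13916235 ≈ -3.8229e-5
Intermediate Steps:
v = -3013/532 (v = 39*(-1/7) - 7*1/76 = -39/7 - 7/76 = -3013/532 ≈ -5.6635)
A(o, Y) = 3013/532 + o + 143*Y (A(o, Y) = (143*Y + o) - 1*(-3013/532) = (o + 143*Y) + 3013/532 = 3013/532 + o + 143*Y)
1/A(-138, -182) = 1/(3013/532 - 138 + 143*(-182)) = 1/(3013/532 - 138 - 26026) = 1/(-13916235/532) = -532/13916235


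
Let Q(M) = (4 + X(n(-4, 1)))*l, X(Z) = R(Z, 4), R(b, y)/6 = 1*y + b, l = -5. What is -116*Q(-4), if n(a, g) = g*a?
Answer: 2320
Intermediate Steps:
R(b, y) = 6*b + 6*y (R(b, y) = 6*(1*y + b) = 6*(y + b) = 6*(b + y) = 6*b + 6*y)
n(a, g) = a*g
X(Z) = 24 + 6*Z (X(Z) = 6*Z + 6*4 = 6*Z + 24 = 24 + 6*Z)
Q(M) = -20 (Q(M) = (4 + (24 + 6*(-4*1)))*(-5) = (4 + (24 + 6*(-4)))*(-5) = (4 + (24 - 24))*(-5) = (4 + 0)*(-5) = 4*(-5) = -20)
-116*Q(-4) = -116*(-20) = 2320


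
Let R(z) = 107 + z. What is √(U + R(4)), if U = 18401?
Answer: 4*√1157 ≈ 136.06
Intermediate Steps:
√(U + R(4)) = √(18401 + (107 + 4)) = √(18401 + 111) = √18512 = 4*√1157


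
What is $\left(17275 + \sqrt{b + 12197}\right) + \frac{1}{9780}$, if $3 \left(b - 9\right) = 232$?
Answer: $\frac{168949501}{9780} + \frac{5 \sqrt{4422}}{3} \approx 17386.0$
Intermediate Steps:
$b = \frac{259}{3}$ ($b = 9 + \frac{1}{3} \cdot 232 = 9 + \frac{232}{3} = \frac{259}{3} \approx 86.333$)
$\left(17275 + \sqrt{b + 12197}\right) + \frac{1}{9780} = \left(17275 + \sqrt{\frac{259}{3} + 12197}\right) + \frac{1}{9780} = \left(17275 + \sqrt{\frac{36850}{3}}\right) + \frac{1}{9780} = \left(17275 + \frac{5 \sqrt{4422}}{3}\right) + \frac{1}{9780} = \frac{168949501}{9780} + \frac{5 \sqrt{4422}}{3}$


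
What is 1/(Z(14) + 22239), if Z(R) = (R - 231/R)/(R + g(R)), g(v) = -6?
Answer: 16/355819 ≈ 4.4967e-5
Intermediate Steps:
Z(R) = (R - 231/R)/(-6 + R) (Z(R) = (R - 231/R)/(R - 6) = (R - 231/R)/(-6 + R))
1/(Z(14) + 22239) = 1/((-231 + 14²)/(14*(-6 + 14)) + 22239) = 1/((1/14)*(-231 + 196)/8 + 22239) = 1/((1/14)*(⅛)*(-35) + 22239) = 1/(-5/16 + 22239) = 1/(355819/16) = 16/355819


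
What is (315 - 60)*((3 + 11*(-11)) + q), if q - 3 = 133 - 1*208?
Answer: -48450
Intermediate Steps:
q = -72 (q = 3 + (133 - 1*208) = 3 + (133 - 208) = 3 - 75 = -72)
(315 - 60)*((3 + 11*(-11)) + q) = (315 - 60)*((3 + 11*(-11)) - 72) = 255*((3 - 121) - 72) = 255*(-118 - 72) = 255*(-190) = -48450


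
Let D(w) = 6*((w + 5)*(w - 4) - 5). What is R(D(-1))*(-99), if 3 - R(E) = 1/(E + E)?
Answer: -29733/100 ≈ -297.33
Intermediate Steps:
D(w) = -30 + 6*(-4 + w)*(5 + w) (D(w) = 6*((5 + w)*(-4 + w) - 5) = 6*((-4 + w)*(5 + w) - 5) = 6*(-5 + (-4 + w)*(5 + w)) = -30 + 6*(-4 + w)*(5 + w))
R(E) = 3 - 1/(2*E) (R(E) = 3 - 1/(E + E) = 3 - 1/(2*E))
R(D(-1))*(-99) = (3 - 1/(2*(-150 + 6*(-1) + 6*(-1)²)))*(-99) = (3 - 1/(2*(-150 - 6 + 6*1)))*(-99) = (3 - 1/(2*(-150 - 6 + 6)))*(-99) = (3 - ½/(-150))*(-99) = (3 - ½*(-1/150))*(-99) = (3 + 1/300)*(-99) = (901/300)*(-99) = -29733/100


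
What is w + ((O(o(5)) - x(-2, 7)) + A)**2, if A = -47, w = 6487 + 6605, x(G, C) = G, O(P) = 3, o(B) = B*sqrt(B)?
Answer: 14856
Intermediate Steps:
o(B) = B**(3/2)
w = 13092
w + ((O(o(5)) - x(-2, 7)) + A)**2 = 13092 + ((3 - 1*(-2)) - 47)**2 = 13092 + ((3 + 2) - 47)**2 = 13092 + (5 - 47)**2 = 13092 + (-42)**2 = 13092 + 1764 = 14856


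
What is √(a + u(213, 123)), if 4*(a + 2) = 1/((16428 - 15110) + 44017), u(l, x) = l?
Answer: 11*√14335879035/90670 ≈ 14.526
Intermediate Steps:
a = -362679/181340 (a = -2 + 1/(4*((16428 - 15110) + 44017)) = -2 + 1/(4*(1318 + 44017)) = -2 + (¼)/45335 = -2 + (¼)*(1/45335) = -2 + 1/181340 = -362679/181340 ≈ -2.0000)
√(a + u(213, 123)) = √(-362679/181340 + 213) = √(38262741/181340) = 11*√14335879035/90670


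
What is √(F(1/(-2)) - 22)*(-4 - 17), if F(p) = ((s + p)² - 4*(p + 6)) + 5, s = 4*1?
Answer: -21*I*√107/2 ≈ -108.61*I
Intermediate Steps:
s = 4
F(p) = -19 + (4 + p)² - 4*p (F(p) = ((4 + p)² - 4*(p + 6)) + 5 = ((4 + p)² - 4*(6 + p)) + 5 = ((4 + p)² + (-24 - 4*p)) + 5 = (-24 + (4 + p)² - 4*p) + 5 = -19 + (4 + p)² - 4*p)
√(F(1/(-2)) - 22)*(-4 - 17) = √((-3 + (1/(-2))² + 4/(-2)) - 22)*(-4 - 17) = √((-3 + (-½)² + 4*(-½)) - 22)*(-21) = √((-3 + ¼ - 2) - 22)*(-21) = √(-19/4 - 22)*(-21) = √(-107/4)*(-21) = (I*√107/2)*(-21) = -21*I*√107/2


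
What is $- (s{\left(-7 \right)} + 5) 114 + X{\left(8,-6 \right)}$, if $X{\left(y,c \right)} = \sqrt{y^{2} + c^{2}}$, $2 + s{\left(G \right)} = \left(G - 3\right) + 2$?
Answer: $580$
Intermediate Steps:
$s{\left(G \right)} = -3 + G$ ($s{\left(G \right)} = -2 + \left(\left(G - 3\right) + 2\right) = -2 + \left(\left(-3 + G\right) + 2\right) = -2 + \left(-1 + G\right) = -3 + G$)
$X{\left(y,c \right)} = \sqrt{c^{2} + y^{2}}$
$- (s{\left(-7 \right)} + 5) 114 + X{\left(8,-6 \right)} = - (\left(-3 - 7\right) + 5) 114 + \sqrt{\left(-6\right)^{2} + 8^{2}} = - (-10 + 5) 114 + \sqrt{36 + 64} = \left(-1\right) \left(-5\right) 114 + \sqrt{100} = 5 \cdot 114 + 10 = 570 + 10 = 580$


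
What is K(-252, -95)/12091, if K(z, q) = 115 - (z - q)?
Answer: 272/12091 ≈ 0.022496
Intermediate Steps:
K(z, q) = 115 + q - z (K(z, q) = 115 + (q - z) = 115 + q - z)
K(-252, -95)/12091 = (115 - 95 - 1*(-252))/12091 = (115 - 95 + 252)*(1/12091) = 272*(1/12091) = 272/12091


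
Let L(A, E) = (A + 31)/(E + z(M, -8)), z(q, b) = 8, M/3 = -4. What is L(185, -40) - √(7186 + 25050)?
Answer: -27/4 - 2*√8059 ≈ -186.29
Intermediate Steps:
M = -12 (M = 3*(-4) = -12)
L(A, E) = (31 + A)/(8 + E) (L(A, E) = (A + 31)/(E + 8) = (31 + A)/(8 + E))
L(185, -40) - √(7186 + 25050) = (31 + 185)/(8 - 40) - √(7186 + 25050) = 216/(-32) - √32236 = -1/32*216 - 2*√8059 = -27/4 - 2*√8059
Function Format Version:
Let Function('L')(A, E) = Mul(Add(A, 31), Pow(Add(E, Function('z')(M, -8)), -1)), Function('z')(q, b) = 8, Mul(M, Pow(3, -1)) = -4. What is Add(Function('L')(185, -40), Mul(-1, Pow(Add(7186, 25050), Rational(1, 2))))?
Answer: Add(Rational(-27, 4), Mul(-2, Pow(8059, Rational(1, 2)))) ≈ -186.29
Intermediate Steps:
M = -12 (M = Mul(3, -4) = -12)
Function('L')(A, E) = Mul(Pow(Add(8, E), -1), Add(31, A)) (Function('L')(A, E) = Mul(Add(A, 31), Pow(Add(E, 8), -1)) = Mul(Add(31, A), Pow(Add(8, E), -1)) = Mul(Pow(Add(8, E), -1), Add(31, A)))
Add(Function('L')(185, -40), Mul(-1, Pow(Add(7186, 25050), Rational(1, 2)))) = Add(Mul(Pow(Add(8, -40), -1), Add(31, 185)), Mul(-1, Pow(Add(7186, 25050), Rational(1, 2)))) = Add(Mul(Pow(-32, -1), 216), Mul(-1, Pow(32236, Rational(1, 2)))) = Add(Mul(Rational(-1, 32), 216), Mul(-1, Mul(2, Pow(8059, Rational(1, 2))))) = Add(Rational(-27, 4), Mul(-2, Pow(8059, Rational(1, 2))))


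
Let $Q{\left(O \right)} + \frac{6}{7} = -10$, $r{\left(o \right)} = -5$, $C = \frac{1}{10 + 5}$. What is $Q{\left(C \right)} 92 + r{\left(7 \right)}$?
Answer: $- \frac{7027}{7} \approx -1003.9$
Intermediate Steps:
$C = \frac{1}{15} \approx 0.066667$
$Q{\left(O \right)} = - \frac{76}{7}$ ($Q{\left(O \right)} = - \frac{6}{7} - 10 = - \frac{76}{7}$)
$Q{\left(C \right)} 92 + r{\left(7 \right)} = \left(- \frac{76}{7}\right) 92 - 5 = - \frac{6992}{7} - 5 = - \frac{7027}{7}$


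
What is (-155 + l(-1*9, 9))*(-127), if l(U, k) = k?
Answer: 18542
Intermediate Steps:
(-155 + l(-1*9, 9))*(-127) = (-155 + 9)*(-127) = -146*(-127) = 18542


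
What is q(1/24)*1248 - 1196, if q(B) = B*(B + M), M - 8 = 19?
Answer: 1261/6 ≈ 210.17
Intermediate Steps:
M = 27 (M = 8 + 19 = 27)
q(B) = B*(27 + B) (q(B) = B*(B + 27) = B*(27 + B))
q(1/24)*1248 - 1196 = ((27 + 1/24)/24)*1248 - 1196 = ((1/24)*(649/24))*1248 - 1196 = (649/576)*1248 - 1196 = 8437/6 - 1196 = 1261/6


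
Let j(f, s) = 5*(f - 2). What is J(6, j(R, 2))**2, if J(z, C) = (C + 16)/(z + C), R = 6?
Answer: 324/169 ≈ 1.9172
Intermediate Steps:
j(f, s) = -10 + 5*f (j(f, s) = 5*(-2 + f) = -10 + 5*f)
J(z, C) = (16 + C)/(C + z)
J(6, j(R, 2))**2 = ((16 + (-10 + 5*6))/((-10 + 5*6) + 6))**2 = ((16 + (-10 + 30))/((-10 + 30) + 6))**2 = ((16 + 20)/(20 + 6))**2 = (36/26)**2 = ((1/26)*36)**2 = (18/13)**2 = 324/169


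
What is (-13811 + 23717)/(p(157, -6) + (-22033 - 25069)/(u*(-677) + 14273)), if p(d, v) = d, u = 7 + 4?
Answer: 16904589/256145 ≈ 65.996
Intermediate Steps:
u = 11
(-13811 + 23717)/(p(157, -6) + (-22033 - 25069)/(u*(-677) + 14273)) = (-13811 + 23717)/(157 + (-22033 - 25069)/(11*(-677) + 14273)) = 9906/(157 - 47102/(-7447 + 14273)) = 9906/(157 - 47102/6826) = 9906/(157 - 47102*1/6826) = 9906/(157 - 23551/3413) = 9906/(512290/3413) = 9906*(3413/512290) = 16904589/256145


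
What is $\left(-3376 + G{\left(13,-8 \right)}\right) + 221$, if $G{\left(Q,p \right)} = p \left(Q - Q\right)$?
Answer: $-3155$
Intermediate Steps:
$G{\left(Q,p \right)} = 0$ ($G{\left(Q,p \right)} = p 0 = 0$)
$\left(-3376 + G{\left(13,-8 \right)}\right) + 221 = \left(-3376 + 0\right) + 221 = -3376 + 221 = -3155$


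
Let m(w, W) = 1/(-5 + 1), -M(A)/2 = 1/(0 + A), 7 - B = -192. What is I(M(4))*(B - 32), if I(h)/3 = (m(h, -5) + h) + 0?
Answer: -1503/4 ≈ -375.75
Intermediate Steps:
B = 199 (B = 7 - 1*(-192) = 7 + 192 = 199)
M(A) = -2/A (M(A) = -2/(0 + A) = -2/A)
m(w, W) = -1/4 (m(w, W) = 1/(-4) = -1/4)
I(h) = -3/4 + 3*h (I(h) = 3*((-1/4 + h) + 0) = 3*(-1/4 + h) = -3/4 + 3*h)
I(M(4))*(B - 32) = (-3/4 + 3*(-2/4))*(199 - 32) = (-3/4 + 3*(-2*1/4))*167 = (-3/4 + 3*(-1/2))*167 = (-3/4 - 3/2)*167 = -9/4*167 = -1503/4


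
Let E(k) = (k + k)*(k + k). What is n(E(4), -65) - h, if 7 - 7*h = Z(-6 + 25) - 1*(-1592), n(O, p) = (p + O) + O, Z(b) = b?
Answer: 2045/7 ≈ 292.14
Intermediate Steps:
E(k) = 4*k**2 (E(k) = (2*k)*(2*k) = 4*k**2)
n(O, p) = p + 2*O (n(O, p) = (O + p) + O = p + 2*O)
h = -1604/7 (h = 1 - ((-6 + 25) - 1*(-1592))/7 = 1 - (19 + 1592)/7 = 1 - 1/7*1611 = 1 - 1611/7 = -1604/7 ≈ -229.14)
n(E(4), -65) - h = (-65 + 2*(4*4**2)) - 1*(-1604/7) = (-65 + 2*(4*16)) + 1604/7 = (-65 + 2*64) + 1604/7 = (-65 + 128) + 1604/7 = 63 + 1604/7 = 2045/7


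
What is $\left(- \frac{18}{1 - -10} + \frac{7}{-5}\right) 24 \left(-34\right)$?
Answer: $\frac{136272}{55} \approx 2477.7$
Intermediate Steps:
$\left(- \frac{18}{1 - -10} + \frac{7}{-5}\right) 24 \left(-34\right) = \left(- \frac{18}{1 + 10} + 7 \left(- \frac{1}{5}\right)\right) 24 \left(-34\right) = \left(- \frac{18}{11} - \frac{7}{5}\right) 24 \left(-34\right) = \left(- \frac{167}{55}\right) 24 \left(-34\right) = \left(- \frac{4008}{55}\right) \left(-34\right) = \frac{136272}{55}$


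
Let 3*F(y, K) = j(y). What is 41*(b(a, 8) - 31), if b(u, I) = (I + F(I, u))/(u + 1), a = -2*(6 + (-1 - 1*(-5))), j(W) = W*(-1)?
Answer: -73103/57 ≈ -1282.5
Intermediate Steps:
j(W) = -W
a = -20 (a = -2*(6 + (-1 + 5)) = -2*(6 + 4) = -2*10 = -20)
F(y, K) = -y/3 (F(y, K) = (-y)/3 = -y/3)
b(u, I) = 2*I/(3*(1 + u)) (b(u, I) = (I - I/3)/(u + 1) = (2*I/3)/(1 + u) = 2*I/(3*(1 + u)))
41*(b(a, 8) - 31) = 41*((2/3)*8/(1 - 20) - 31) = 41*((2/3)*8/(-19) - 31) = 41*((2/3)*8*(-1/19) - 31) = 41*(-16/57 - 31) = 41*(-1783/57) = -73103/57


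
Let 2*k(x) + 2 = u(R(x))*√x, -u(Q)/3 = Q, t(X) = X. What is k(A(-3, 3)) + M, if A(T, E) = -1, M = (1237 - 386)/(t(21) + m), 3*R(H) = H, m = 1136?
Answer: -306/1157 + I/2 ≈ -0.26448 + 0.5*I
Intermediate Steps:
R(H) = H/3
M = 851/1157 (M = (1237 - 386)/(21 + 1136) = 851/1157 ≈ 0.73552)
u(Q) = -3*Q
k(x) = -1 - x^(3/2)/2 (k(x) = -1 + ((-x)*√x)/2 = -1 + (-x^(3/2))/2 = -1 - x^(3/2)/2)
k(A(-3, 3)) + M = (-1 - (-1)*I/2) + 851/1157 = (-1 + I/2) + 851/1157 = -306/1157 + I/2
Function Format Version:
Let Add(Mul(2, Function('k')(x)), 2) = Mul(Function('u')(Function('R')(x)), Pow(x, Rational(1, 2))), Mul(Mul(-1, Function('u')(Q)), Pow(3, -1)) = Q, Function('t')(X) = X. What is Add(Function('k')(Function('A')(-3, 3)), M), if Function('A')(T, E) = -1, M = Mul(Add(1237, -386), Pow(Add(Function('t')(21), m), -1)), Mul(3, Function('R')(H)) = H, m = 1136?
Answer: Add(Rational(-306, 1157), Mul(Rational(1, 2), I)) ≈ Add(-0.26448, Mul(0.50000, I))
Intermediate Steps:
Function('R')(H) = Mul(Rational(1, 3), H)
M = Rational(851, 1157) (M = Mul(Add(1237, -386), Pow(Add(21, 1136), -1)) = Mul(851, Pow(1157, -1)) = Mul(851, Rational(1, 1157)) = Rational(851, 1157) ≈ 0.73552)
Function('u')(Q) = Mul(-3, Q)
Function('k')(x) = Add(-1, Mul(Rational(-1, 2), Pow(x, Rational(3, 2)))) (Function('k')(x) = Add(-1, Mul(Rational(1, 2), Mul(Mul(-3, Mul(Rational(1, 3), x)), Pow(x, Rational(1, 2))))) = Add(-1, Mul(Rational(1, 2), Mul(Mul(-1, x), Pow(x, Rational(1, 2))))) = Add(-1, Mul(Rational(1, 2), Mul(-1, Pow(x, Rational(3, 2))))) = Add(-1, Mul(Rational(-1, 2), Pow(x, Rational(3, 2)))))
Add(Function('k')(Function('A')(-3, 3)), M) = Add(Add(-1, Mul(Rational(-1, 2), Pow(-1, Rational(3, 2)))), Rational(851, 1157)) = Add(Add(-1, Mul(Rational(-1, 2), Mul(-1, I))), Rational(851, 1157)) = Add(Add(-1, Mul(Rational(1, 2), I)), Rational(851, 1157)) = Add(Rational(-306, 1157), Mul(Rational(1, 2), I))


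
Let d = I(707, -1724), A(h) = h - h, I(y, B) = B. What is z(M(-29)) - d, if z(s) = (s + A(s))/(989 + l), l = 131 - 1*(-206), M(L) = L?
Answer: 2285995/1326 ≈ 1724.0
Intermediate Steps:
A(h) = 0
d = -1724
l = 337 (l = 131 + 206 = 337)
z(s) = s/1326 (z(s) = (s + 0)/(989 + 337) = s/1326)
z(M(-29)) - d = (1/1326)*(-29) - 1*(-1724) = -29/1326 + 1724 = 2285995/1326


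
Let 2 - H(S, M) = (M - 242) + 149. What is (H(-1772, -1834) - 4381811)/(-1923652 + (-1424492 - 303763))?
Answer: 4379882/3651907 ≈ 1.1993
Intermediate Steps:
H(S, M) = 95 - M (H(S, M) = 2 - ((M - 242) + 149) = 2 - ((-242 + M) + 149) = 2 - (-93 + M) = 2 + (93 - M) = 95 - M)
(H(-1772, -1834) - 4381811)/(-1923652 + (-1424492 - 303763)) = ((95 - 1*(-1834)) - 4381811)/(-1923652 + (-1424492 - 303763)) = ((95 + 1834) - 4381811)/(-1923652 - 1728255) = (1929 - 4381811)/(-3651907) = -4379882*(-1/3651907) = 4379882/3651907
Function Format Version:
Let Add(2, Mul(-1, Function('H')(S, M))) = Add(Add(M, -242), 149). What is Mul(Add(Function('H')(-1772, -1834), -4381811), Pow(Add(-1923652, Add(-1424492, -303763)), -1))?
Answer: Rational(4379882, 3651907) ≈ 1.1993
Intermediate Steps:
Function('H')(S, M) = Add(95, Mul(-1, M)) (Function('H')(S, M) = Add(2, Mul(-1, Add(Add(M, -242), 149))) = Add(2, Mul(-1, Add(Add(-242, M), 149))) = Add(2, Mul(-1, Add(-93, M))) = Add(2, Add(93, Mul(-1, M))) = Add(95, Mul(-1, M)))
Mul(Add(Function('H')(-1772, -1834), -4381811), Pow(Add(-1923652, Add(-1424492, -303763)), -1)) = Mul(Add(Add(95, Mul(-1, -1834)), -4381811), Pow(Add(-1923652, Add(-1424492, -303763)), -1)) = Mul(Add(Add(95, 1834), -4381811), Pow(Add(-1923652, -1728255), -1)) = Mul(Add(1929, -4381811), Pow(-3651907, -1)) = Mul(-4379882, Rational(-1, 3651907)) = Rational(4379882, 3651907)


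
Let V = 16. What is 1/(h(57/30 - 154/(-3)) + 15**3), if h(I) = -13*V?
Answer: 1/3167 ≈ 0.00031576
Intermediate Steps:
h(I) = -208 (h(I) = -13*16 = -208)
1/(h(57/30 - 154/(-3)) + 15**3) = 1/(-208 + 15**3) = 1/(-208 + 3375) = 1/3167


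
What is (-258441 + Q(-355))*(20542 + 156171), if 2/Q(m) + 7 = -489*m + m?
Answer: -7911531089628463/173233 ≈ -4.5670e+10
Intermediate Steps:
Q(m) = 2/(-7 - 488*m) (Q(m) = 2/(-7 + (-489*m + m)) = 2/(-7 - 488*m))
(-258441 + Q(-355))*(20542 + 156171) = (-258441 - 2/(7 + 488*(-355)))*(20542 + 156171) = (-258441 - 2/(7 - 173240))*176713 = (-258441 - 2/(-173233))*176713 = (-258441 - 2*(-1/173233))*176713 = (-258441 + 2/173233)*176713 = -44770509751/173233*176713 = -7911531089628463/173233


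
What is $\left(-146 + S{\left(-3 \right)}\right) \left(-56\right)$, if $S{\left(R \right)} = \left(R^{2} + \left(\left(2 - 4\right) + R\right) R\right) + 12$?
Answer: $6160$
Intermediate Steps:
$S{\left(R \right)} = 12 + R^{2} + R \left(-2 + R\right)$ ($S{\left(R \right)} = \left(R^{2} + \left(-2 + R\right) R\right) + 12 = \left(R^{2} + R \left(-2 + R\right)\right) + 12 = 12 + R^{2} + R \left(-2 + R\right)$)
$\left(-146 + S{\left(-3 \right)}\right) \left(-56\right) = \left(-146 + \left(12 - -6 + 2 \left(-3\right)^{2}\right)\right) \left(-56\right) = \left(-146 + \left(12 + 6 + 2 \cdot 9\right)\right) \left(-56\right) = \left(-146 + \left(12 + 6 + 18\right)\right) \left(-56\right) = \left(-146 + 36\right) \left(-56\right) = \left(-110\right) \left(-56\right) = 6160$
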